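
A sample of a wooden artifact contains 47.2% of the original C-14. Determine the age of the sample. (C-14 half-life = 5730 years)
Age = t½ × log₂(1/ratio) = 6206 years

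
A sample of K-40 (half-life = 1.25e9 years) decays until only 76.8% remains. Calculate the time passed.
t = t½ × log₂(N₀/N) = 4.76e8 years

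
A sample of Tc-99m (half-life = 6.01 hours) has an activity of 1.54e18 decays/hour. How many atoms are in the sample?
N = A/λ = 1.335e19 atoms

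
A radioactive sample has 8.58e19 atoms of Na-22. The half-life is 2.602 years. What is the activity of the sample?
A = λN = 2.286e19 decays/year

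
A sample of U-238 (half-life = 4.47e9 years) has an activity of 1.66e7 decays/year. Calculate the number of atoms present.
N = A/λ = 1.071e17 atoms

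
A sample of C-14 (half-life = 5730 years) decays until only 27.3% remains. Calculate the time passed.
t = t½ × log₂(N₀/N) = 10730 years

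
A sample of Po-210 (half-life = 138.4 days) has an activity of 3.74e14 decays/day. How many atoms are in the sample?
N = A/λ = 7.468e16 atoms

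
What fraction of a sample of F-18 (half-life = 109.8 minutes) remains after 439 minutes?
N/N₀ = (1/2)^(t/t½) = 0.06258 = 6.26%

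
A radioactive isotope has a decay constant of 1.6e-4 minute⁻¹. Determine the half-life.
t½ = ln(2)/λ = 4332 minutes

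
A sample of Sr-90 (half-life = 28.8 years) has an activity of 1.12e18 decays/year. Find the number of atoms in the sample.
N = A/λ = 4.654e19 atoms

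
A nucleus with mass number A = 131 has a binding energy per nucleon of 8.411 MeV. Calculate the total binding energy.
B.E. = 8.411 × 131 = 1102 MeV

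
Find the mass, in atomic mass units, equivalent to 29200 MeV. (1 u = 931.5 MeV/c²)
m = E/c² = 31.35 u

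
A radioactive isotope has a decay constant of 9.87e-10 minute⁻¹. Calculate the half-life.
t½ = ln(2)/λ = 7.023e8 minutes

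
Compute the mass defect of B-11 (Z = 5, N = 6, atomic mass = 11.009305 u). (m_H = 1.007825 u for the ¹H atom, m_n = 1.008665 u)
Δm = Z·m_H + N·m_n − M = 0.08181 u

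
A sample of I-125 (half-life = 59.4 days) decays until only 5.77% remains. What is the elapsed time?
t = t½ × log₂(N₀/N) = 244.4 days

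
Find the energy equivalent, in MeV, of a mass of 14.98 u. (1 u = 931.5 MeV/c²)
E = mc² = 13950 MeV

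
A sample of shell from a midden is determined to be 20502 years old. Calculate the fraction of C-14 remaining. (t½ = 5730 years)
N/N₀ = (1/2)^(t/t½) = 0.08374 = 8.37%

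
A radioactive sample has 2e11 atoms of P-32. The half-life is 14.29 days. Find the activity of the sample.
A = λN = 9.701e9 decays/day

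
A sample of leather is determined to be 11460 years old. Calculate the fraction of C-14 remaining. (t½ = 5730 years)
N/N₀ = (1/2)^(t/t½) = 0.25 = 25%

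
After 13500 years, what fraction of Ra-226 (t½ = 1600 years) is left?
N/N₀ = (1/2)^(t/t½) = 0.002884 = 0.288%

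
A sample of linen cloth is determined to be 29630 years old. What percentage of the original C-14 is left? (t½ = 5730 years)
N/N₀ = (1/2)^(t/t½) = 0.02776 = 2.78%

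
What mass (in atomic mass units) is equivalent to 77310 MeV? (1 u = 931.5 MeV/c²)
m = E/c² = 83 u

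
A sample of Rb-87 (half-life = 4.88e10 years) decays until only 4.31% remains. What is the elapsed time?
t = t½ × log₂(N₀/N) = 2.214e11 years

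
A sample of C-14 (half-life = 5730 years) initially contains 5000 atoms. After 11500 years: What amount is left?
N = N₀(1/2)^(t/t½) = 1244 atoms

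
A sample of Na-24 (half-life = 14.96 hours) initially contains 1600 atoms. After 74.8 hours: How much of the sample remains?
N = N₀(1/2)^(t/t½) = 50 atoms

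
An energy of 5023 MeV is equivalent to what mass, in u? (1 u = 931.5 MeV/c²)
m = E/c² = 5.392 u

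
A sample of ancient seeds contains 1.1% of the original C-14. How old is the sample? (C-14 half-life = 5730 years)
Age = t½ × log₂(1/ratio) = 37280 years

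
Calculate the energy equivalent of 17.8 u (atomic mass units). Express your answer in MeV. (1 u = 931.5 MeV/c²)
E = mc² = 16580 MeV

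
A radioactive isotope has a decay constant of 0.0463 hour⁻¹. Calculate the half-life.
t½ = ln(2)/λ = 14.97 hours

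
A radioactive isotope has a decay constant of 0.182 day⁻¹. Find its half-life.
t½ = ln(2)/λ = 3.809 days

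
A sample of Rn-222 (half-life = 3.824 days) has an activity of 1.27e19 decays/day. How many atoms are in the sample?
N = A/λ = 7.006e19 atoms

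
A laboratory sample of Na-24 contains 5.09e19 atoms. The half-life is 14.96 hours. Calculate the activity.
A = λN = 2.358e18 decays/hour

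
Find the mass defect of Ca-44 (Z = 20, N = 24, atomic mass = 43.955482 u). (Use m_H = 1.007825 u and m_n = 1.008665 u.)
Δm = Z·m_H + N·m_n − M = 0.409 u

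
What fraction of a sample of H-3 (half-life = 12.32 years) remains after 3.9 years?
N/N₀ = (1/2)^(t/t½) = 0.803 = 80.3%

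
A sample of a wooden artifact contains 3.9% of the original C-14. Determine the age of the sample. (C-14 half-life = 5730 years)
Age = t½ × log₂(1/ratio) = 26820 years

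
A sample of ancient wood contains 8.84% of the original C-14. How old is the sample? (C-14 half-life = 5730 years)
Age = t½ × log₂(1/ratio) = 20050 years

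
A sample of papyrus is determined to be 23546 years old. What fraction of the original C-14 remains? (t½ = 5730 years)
N/N₀ = (1/2)^(t/t½) = 0.05794 = 5.79%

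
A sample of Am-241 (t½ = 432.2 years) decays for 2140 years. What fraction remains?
N/N₀ = (1/2)^(t/t½) = 0.03232 = 3.23%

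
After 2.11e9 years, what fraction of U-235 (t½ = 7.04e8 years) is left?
N/N₀ = (1/2)^(t/t½) = 0.1252 = 12.5%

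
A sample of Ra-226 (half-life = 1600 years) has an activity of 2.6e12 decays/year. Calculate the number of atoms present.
N = A/λ = 6.002e15 atoms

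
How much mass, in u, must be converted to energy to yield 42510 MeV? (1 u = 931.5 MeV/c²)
m = E/c² = 45.64 u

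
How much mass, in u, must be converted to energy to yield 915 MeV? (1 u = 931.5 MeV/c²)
m = E/c² = 0.9823 u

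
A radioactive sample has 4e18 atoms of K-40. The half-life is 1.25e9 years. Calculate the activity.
A = λN = 2.218e9 decays/year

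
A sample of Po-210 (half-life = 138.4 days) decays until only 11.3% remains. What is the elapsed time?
t = t½ × log₂(N₀/N) = 435.4 days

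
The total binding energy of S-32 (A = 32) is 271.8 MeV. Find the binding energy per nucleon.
B.E./A = 271.8/32 = 8.494 MeV/nucleon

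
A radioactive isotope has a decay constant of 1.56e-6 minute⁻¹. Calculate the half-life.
t½ = ln(2)/λ = 4.443e5 minutes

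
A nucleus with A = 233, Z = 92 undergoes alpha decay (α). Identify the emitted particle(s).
α particle = ⁴₂He (2 protons + 2 neutrons)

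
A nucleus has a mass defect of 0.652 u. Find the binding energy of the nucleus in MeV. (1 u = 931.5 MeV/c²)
B.E. = Δm × 931.5 = 607.3 MeV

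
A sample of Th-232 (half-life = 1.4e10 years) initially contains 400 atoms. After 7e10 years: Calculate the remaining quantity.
N = N₀(1/2)^(t/t½) = 12.5 atoms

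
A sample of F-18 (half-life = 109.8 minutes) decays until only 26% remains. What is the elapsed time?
t = t½ × log₂(N₀/N) = 213.4 minutes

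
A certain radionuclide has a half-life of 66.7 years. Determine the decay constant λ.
λ = ln(2)/t½ = 0.01039 year⁻¹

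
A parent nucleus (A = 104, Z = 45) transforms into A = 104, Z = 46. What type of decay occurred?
ΔA = 0, ΔZ = +1 ⇒ beta-minus decay (β⁻)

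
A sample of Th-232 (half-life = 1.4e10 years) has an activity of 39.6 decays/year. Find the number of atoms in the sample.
N = A/λ = 7.998e11 atoms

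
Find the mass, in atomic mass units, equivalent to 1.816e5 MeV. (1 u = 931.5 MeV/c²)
m = E/c² = 195 u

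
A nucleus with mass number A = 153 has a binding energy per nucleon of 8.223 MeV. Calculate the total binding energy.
B.E. = 8.223 × 153 = 1258 MeV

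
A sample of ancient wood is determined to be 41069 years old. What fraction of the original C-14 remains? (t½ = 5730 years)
N/N₀ = (1/2)^(t/t½) = 0.006957 = 0.696%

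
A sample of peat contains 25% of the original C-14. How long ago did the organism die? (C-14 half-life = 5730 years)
Age = t½ × log₂(1/ratio) = 11460 years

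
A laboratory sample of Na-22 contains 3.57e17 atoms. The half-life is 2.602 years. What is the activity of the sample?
A = λN = 9.51e16 decays/year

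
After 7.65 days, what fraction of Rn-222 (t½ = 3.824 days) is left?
N/N₀ = (1/2)^(t/t½) = 0.2499 = 25%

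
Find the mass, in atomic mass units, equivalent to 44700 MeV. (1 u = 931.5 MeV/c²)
m = E/c² = 47.99 u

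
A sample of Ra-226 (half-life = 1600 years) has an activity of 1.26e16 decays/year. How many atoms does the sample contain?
N = A/λ = 2.908e19 atoms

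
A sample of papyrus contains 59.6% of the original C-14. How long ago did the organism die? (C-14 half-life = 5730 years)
Age = t½ × log₂(1/ratio) = 4278 years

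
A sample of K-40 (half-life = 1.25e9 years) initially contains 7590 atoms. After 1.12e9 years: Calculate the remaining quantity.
N = N₀(1/2)^(t/t½) = 4079 atoms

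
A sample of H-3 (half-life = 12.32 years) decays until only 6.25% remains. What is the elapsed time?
t = t½ × log₂(N₀/N) = 49.28 years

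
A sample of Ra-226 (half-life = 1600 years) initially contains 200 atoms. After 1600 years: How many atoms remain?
N = N₀(1/2)^(t/t½) = 100 atoms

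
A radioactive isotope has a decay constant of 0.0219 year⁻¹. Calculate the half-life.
t½ = ln(2)/λ = 31.65 years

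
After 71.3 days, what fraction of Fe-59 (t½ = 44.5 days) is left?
N/N₀ = (1/2)^(t/t½) = 0.3294 = 32.9%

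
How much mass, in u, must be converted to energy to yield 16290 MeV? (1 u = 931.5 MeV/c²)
m = E/c² = 17.49 u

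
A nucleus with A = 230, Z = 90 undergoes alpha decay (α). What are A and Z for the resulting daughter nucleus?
Daughter: A = 226, Z = 88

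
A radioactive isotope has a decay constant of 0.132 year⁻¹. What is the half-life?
t½ = ln(2)/λ = 5.251 years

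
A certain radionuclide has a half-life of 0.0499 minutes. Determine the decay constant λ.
λ = ln(2)/t½ = 13.89 minute⁻¹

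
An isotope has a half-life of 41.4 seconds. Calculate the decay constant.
λ = ln(2)/t½ = 0.01674 second⁻¹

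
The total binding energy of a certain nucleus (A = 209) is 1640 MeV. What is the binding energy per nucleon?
B.E./A = 1640/209 = 7.847 MeV/nucleon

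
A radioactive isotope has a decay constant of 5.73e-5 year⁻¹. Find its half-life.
t½ = ln(2)/λ = 12100 years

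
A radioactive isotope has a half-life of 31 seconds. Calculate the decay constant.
λ = ln(2)/t½ = 0.02236 second⁻¹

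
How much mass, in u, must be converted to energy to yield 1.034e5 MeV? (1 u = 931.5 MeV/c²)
m = E/c² = 111 u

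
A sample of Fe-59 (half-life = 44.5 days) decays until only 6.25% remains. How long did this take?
t = t½ × log₂(N₀/N) = 178 days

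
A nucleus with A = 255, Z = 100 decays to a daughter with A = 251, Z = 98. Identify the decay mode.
ΔA = -4, ΔZ = -2 ⇒ alpha decay (α)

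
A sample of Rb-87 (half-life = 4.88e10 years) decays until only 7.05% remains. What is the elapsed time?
t = t½ × log₂(N₀/N) = 1.867e11 years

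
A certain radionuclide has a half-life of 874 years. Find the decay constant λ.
λ = ln(2)/t½ = 7.931e-4 year⁻¹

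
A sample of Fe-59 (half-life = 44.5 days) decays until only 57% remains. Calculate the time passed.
t = t½ × log₂(N₀/N) = 36.09 days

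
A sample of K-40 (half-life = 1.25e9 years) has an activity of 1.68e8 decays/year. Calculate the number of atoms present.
N = A/λ = 3.03e17 atoms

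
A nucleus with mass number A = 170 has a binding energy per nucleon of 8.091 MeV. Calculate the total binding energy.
B.E. = 8.091 × 170 = 1375 MeV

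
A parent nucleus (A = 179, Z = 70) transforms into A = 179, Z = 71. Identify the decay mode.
ΔA = 0, ΔZ = +1 ⇒ beta-minus decay (β⁻)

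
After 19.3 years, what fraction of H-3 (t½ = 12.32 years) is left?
N/N₀ = (1/2)^(t/t½) = 0.3376 = 33.8%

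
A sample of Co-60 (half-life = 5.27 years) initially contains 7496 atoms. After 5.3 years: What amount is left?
N = N₀(1/2)^(t/t½) = 3733 atoms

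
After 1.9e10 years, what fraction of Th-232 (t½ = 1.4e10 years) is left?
N/N₀ = (1/2)^(t/t½) = 0.3904 = 39%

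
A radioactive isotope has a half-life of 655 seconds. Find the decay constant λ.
λ = ln(2)/t½ = 0.001058 second⁻¹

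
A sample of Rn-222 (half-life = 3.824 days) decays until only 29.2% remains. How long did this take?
t = t½ × log₂(N₀/N) = 6.791 days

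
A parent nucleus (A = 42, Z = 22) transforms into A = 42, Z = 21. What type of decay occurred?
ΔA = 0, ΔZ = -1 ⇒ beta-plus decay (β⁺) or electron capture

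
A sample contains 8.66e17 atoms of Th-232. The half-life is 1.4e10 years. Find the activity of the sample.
A = λN = 4.288e7 decays/year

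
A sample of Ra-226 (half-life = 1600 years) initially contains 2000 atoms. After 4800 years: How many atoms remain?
N = N₀(1/2)^(t/t½) = 250 atoms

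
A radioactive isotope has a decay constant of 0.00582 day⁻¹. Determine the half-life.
t½ = ln(2)/λ = 119.1 days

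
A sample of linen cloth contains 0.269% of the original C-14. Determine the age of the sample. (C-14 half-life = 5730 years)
Age = t½ × log₂(1/ratio) = 48920 years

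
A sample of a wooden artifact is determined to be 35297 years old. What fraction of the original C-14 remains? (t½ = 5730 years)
N/N₀ = (1/2)^(t/t½) = 0.01398 = 1.4%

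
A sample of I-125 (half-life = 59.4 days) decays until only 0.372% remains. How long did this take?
t = t½ × log₂(N₀/N) = 479.4 days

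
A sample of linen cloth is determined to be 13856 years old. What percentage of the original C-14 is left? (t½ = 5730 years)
N/N₀ = (1/2)^(t/t½) = 0.1871 = 18.7%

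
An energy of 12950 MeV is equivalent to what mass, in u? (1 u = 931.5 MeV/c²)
m = E/c² = 13.9 u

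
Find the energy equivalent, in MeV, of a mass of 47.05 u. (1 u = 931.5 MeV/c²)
E = mc² = 43830 MeV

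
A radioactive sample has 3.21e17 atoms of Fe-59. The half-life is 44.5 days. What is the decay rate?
A = λN = 5e15 decays/day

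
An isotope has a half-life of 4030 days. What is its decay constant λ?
λ = ln(2)/t½ = 1.72e-4 day⁻¹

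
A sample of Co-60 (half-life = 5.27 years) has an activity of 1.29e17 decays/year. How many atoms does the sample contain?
N = A/λ = 9.808e17 atoms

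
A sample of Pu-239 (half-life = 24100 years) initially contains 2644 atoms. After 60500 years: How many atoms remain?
N = N₀(1/2)^(t/t½) = 464 atoms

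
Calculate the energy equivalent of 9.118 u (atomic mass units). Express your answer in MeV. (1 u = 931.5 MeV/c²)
E = mc² = 8493 MeV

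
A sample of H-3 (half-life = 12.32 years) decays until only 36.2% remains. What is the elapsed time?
t = t½ × log₂(N₀/N) = 18.06 years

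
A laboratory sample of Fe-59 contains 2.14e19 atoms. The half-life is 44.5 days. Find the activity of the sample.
A = λN = 3.333e17 decays/day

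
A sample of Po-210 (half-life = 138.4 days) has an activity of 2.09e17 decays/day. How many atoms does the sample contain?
N = A/λ = 4.173e19 atoms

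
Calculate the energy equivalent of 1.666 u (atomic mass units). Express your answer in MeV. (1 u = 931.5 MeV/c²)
E = mc² = 1552 MeV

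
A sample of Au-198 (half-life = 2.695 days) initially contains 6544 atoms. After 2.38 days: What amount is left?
N = N₀(1/2)^(t/t½) = 3548 atoms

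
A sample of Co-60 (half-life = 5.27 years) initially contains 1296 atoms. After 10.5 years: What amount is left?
N = N₀(1/2)^(t/t½) = 325.7 atoms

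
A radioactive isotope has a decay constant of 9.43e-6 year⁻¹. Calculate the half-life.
t½ = ln(2)/λ = 73500 years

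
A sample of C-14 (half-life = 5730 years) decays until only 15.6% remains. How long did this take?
t = t½ × log₂(N₀/N) = 15360 years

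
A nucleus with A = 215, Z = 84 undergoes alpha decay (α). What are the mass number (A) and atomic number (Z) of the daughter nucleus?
Daughter: A = 211, Z = 82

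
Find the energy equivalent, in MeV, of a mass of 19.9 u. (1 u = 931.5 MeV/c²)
E = mc² = 18540 MeV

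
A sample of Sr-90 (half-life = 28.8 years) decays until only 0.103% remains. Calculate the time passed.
t = t½ × log₂(N₀/N) = 285.8 years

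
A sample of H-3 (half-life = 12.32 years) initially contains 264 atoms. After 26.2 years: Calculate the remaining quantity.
N = N₀(1/2)^(t/t½) = 60.45 atoms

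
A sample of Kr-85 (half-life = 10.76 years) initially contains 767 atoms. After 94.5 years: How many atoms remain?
N = N₀(1/2)^(t/t½) = 1.742 atoms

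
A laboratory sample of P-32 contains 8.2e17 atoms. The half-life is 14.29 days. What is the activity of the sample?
A = λN = 3.977e16 decays/day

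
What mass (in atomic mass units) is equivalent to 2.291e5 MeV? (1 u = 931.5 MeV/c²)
m = E/c² = 245.9 u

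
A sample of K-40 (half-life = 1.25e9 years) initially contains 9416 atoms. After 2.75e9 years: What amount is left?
N = N₀(1/2)^(t/t½) = 2049 atoms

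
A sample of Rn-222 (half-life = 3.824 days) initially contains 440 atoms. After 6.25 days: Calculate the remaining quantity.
N = N₀(1/2)^(t/t½) = 141.7 atoms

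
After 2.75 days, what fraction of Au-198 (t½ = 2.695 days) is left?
N/N₀ = (1/2)^(t/t½) = 0.493 = 49.3%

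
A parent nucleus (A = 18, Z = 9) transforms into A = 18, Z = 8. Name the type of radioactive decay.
ΔA = 0, ΔZ = -1 ⇒ beta-plus decay (β⁺) or electron capture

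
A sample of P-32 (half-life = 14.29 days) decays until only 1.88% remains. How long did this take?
t = t½ × log₂(N₀/N) = 81.93 days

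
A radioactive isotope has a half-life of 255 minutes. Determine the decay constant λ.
λ = ln(2)/t½ = 0.002718 minute⁻¹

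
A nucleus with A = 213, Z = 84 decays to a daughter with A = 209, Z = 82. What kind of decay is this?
ΔA = -4, ΔZ = -2 ⇒ alpha decay (α)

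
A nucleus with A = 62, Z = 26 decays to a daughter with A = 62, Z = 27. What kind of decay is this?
ΔA = 0, ΔZ = +1 ⇒ beta-minus decay (β⁻)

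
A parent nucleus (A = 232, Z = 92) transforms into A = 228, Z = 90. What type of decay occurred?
ΔA = -4, ΔZ = -2 ⇒ alpha decay (α)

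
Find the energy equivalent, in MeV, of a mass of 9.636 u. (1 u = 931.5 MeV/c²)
E = mc² = 8976 MeV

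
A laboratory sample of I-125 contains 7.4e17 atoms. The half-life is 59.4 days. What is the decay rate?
A = λN = 8.635e15 decays/day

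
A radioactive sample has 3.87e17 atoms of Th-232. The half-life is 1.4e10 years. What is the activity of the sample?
A = λN = 1.916e7 decays/year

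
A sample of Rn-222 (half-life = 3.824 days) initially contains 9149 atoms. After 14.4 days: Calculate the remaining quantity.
N = N₀(1/2)^(t/t½) = 672.6 atoms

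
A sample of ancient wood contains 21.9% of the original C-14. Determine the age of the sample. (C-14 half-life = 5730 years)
Age = t½ × log₂(1/ratio) = 12550 years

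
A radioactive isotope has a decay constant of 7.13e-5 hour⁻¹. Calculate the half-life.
t½ = ln(2)/λ = 9722 hours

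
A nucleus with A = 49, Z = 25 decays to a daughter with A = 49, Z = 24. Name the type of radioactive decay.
ΔA = 0, ΔZ = -1 ⇒ beta-plus decay (β⁺) or electron capture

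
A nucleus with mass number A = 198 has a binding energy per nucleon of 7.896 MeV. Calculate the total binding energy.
B.E. = 7.896 × 198 = 1563 MeV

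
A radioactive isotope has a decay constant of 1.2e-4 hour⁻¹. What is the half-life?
t½ = ln(2)/λ = 5776 hours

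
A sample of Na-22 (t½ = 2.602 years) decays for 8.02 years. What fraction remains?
N/N₀ = (1/2)^(t/t½) = 0.1181 = 11.8%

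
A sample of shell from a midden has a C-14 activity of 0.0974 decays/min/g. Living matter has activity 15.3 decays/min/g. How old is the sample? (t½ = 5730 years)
Age = t½ × log₂(A₀/A) = 41800 years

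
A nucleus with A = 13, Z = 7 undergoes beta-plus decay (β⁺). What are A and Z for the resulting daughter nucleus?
Daughter: A = 13, Z = 6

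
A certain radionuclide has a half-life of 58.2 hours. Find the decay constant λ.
λ = ln(2)/t½ = 0.01191 hour⁻¹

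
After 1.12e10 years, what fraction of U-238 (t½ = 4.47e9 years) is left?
N/N₀ = (1/2)^(t/t½) = 0.1761 = 17.6%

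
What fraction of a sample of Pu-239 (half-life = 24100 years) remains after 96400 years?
N/N₀ = (1/2)^(t/t½) = 0.0625 = 6.25%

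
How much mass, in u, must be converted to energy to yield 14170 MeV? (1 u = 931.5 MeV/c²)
m = E/c² = 15.21 u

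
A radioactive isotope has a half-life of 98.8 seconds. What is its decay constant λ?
λ = ln(2)/t½ = 0.007016 second⁻¹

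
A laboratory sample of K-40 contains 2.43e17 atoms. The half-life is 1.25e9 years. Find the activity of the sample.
A = λN = 1.347e8 decays/year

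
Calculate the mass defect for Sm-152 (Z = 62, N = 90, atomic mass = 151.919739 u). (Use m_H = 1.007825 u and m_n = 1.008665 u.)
Δm = Z·m_H + N·m_n − M = 1.345 u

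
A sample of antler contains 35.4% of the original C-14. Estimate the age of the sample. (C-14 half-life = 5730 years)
Age = t½ × log₂(1/ratio) = 8585 years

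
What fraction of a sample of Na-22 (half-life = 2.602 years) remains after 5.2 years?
N/N₀ = (1/2)^(t/t½) = 0.2503 = 25%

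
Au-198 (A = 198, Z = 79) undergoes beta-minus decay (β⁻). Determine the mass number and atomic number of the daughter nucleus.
Daughter: A = 198, Z = 80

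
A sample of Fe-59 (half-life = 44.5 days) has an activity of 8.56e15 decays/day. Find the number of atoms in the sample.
N = A/λ = 5.496e17 atoms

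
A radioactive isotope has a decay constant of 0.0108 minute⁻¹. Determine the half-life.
t½ = ln(2)/λ = 64.18 minutes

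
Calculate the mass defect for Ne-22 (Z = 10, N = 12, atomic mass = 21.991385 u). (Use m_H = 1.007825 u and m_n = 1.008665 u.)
Δm = Z·m_H + N·m_n − M = 0.1908 u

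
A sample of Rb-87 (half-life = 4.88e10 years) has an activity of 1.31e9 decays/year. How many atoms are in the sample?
N = A/λ = 9.223e19 atoms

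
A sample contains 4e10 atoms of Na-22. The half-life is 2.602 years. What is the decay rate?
A = λN = 1.066e10 decays/year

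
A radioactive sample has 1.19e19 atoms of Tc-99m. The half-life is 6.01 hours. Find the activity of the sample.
A = λN = 1.372e18 decays/hour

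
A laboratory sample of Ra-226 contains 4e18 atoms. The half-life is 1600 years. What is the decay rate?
A = λN = 1.733e15 decays/year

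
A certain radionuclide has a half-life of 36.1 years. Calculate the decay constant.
λ = ln(2)/t½ = 0.0192 year⁻¹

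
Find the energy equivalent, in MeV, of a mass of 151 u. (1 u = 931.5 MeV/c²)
E = mc² = 1.407e5 MeV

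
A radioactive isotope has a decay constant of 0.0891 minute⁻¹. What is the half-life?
t½ = ln(2)/λ = 7.779 minutes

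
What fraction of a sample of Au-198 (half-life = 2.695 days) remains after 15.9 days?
N/N₀ = (1/2)^(t/t½) = 0.01675 = 1.67%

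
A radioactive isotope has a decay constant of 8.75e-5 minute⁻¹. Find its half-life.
t½ = ln(2)/λ = 7922 minutes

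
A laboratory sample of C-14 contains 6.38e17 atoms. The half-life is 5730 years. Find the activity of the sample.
A = λN = 7.718e13 decays/year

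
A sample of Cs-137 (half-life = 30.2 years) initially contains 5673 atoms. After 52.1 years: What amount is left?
N = N₀(1/2)^(t/t½) = 1716 atoms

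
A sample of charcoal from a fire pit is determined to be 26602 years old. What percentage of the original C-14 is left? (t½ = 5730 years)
N/N₀ = (1/2)^(t/t½) = 0.04004 = 4%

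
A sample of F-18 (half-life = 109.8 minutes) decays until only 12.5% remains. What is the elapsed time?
t = t½ × log₂(N₀/N) = 329.4 minutes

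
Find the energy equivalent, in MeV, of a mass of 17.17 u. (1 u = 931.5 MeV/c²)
E = mc² = 15990 MeV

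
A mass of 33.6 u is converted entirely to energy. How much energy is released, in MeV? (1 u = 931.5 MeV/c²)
E = mc² = 31300 MeV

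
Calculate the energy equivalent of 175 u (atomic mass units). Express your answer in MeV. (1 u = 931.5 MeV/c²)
E = mc² = 1.63e5 MeV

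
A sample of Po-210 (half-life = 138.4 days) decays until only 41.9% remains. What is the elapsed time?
t = t½ × log₂(N₀/N) = 173.7 days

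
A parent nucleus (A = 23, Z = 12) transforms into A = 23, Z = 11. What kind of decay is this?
ΔA = 0, ΔZ = -1 ⇒ beta-plus decay (β⁺) or electron capture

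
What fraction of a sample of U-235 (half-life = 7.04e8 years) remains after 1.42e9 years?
N/N₀ = (1/2)^(t/t½) = 0.2471 = 24.7%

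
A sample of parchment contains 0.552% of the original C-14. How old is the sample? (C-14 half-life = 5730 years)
Age = t½ × log₂(1/ratio) = 42980 years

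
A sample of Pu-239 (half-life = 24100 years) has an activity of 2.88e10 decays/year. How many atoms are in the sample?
N = A/λ = 1.001e15 atoms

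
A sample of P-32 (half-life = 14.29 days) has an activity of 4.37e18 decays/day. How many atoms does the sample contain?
N = A/λ = 9.009e19 atoms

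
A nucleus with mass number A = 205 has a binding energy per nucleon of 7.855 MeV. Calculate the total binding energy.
B.E. = 7.855 × 205 = 1610 MeV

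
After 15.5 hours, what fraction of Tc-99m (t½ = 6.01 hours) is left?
N/N₀ = (1/2)^(t/t½) = 0.1674 = 16.7%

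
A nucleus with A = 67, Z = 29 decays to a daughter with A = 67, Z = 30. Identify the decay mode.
ΔA = 0, ΔZ = +1 ⇒ beta-minus decay (β⁻)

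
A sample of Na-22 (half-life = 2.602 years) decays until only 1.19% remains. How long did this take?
t = t½ × log₂(N₀/N) = 16.63 years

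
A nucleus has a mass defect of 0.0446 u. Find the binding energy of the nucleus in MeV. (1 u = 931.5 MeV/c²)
B.E. = Δm × 931.5 = 41.54 MeV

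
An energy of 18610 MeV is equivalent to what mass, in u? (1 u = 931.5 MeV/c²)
m = E/c² = 19.98 u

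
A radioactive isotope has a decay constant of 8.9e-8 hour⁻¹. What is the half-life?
t½ = ln(2)/λ = 7.788e6 hours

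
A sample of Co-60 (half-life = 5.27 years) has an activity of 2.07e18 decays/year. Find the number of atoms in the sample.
N = A/λ = 1.574e19 atoms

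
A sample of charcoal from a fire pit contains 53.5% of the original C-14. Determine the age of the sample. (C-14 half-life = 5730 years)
Age = t½ × log₂(1/ratio) = 5171 years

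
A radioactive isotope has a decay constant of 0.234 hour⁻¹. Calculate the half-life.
t½ = ln(2)/λ = 2.962 hours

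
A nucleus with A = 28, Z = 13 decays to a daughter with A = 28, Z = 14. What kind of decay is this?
ΔA = 0, ΔZ = +1 ⇒ beta-minus decay (β⁻)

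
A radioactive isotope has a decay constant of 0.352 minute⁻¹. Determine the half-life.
t½ = ln(2)/λ = 1.969 minutes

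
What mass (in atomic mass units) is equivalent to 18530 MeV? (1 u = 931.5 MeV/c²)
m = E/c² = 19.89 u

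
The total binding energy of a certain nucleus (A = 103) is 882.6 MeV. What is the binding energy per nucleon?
B.E./A = 882.6/103 = 8.569 MeV/nucleon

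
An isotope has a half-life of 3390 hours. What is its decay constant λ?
λ = ln(2)/t½ = 2.045e-4 hour⁻¹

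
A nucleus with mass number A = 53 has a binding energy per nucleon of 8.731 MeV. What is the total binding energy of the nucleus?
B.E. = 8.731 × 53 = 462.7 MeV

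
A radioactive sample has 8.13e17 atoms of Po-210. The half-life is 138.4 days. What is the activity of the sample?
A = λN = 4.072e15 decays/day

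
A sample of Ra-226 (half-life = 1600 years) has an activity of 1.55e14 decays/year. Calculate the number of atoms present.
N = A/λ = 3.578e17 atoms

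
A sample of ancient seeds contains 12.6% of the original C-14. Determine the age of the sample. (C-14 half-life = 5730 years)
Age = t½ × log₂(1/ratio) = 17120 years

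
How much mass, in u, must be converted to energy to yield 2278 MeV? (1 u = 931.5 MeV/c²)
m = E/c² = 2.446 u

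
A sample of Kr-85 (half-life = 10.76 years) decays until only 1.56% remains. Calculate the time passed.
t = t½ × log₂(N₀/N) = 64.58 years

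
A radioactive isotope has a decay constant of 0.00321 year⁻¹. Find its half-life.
t½ = ln(2)/λ = 215.9 years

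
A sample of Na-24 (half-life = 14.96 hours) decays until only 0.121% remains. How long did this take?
t = t½ × log₂(N₀/N) = 145 hours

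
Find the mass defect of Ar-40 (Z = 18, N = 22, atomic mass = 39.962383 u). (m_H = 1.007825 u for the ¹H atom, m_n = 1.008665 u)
Δm = Z·m_H + N·m_n − M = 0.3691 u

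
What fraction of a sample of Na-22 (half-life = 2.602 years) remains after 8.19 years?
N/N₀ = (1/2)^(t/t½) = 0.1128 = 11.3%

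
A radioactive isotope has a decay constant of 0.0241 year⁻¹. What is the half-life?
t½ = ln(2)/λ = 28.76 years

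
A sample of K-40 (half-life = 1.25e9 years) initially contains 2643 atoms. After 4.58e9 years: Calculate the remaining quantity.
N = N₀(1/2)^(t/t½) = 208.5 atoms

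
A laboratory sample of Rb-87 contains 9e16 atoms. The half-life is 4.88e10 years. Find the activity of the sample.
A = λN = 1.278e6 decays/year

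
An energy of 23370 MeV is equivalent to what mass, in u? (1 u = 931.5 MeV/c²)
m = E/c² = 25.09 u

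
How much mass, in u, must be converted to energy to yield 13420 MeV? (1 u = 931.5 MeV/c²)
m = E/c² = 14.41 u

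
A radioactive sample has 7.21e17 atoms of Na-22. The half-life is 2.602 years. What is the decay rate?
A = λN = 1.921e17 decays/year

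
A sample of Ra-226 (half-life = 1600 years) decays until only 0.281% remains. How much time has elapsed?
t = t½ × log₂(N₀/N) = 13560 years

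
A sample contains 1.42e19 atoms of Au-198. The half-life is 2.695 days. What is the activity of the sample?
A = λN = 3.652e18 decays/day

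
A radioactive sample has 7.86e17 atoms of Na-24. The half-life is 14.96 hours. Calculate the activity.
A = λN = 3.642e16 decays/hour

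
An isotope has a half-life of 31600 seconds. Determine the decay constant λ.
λ = ln(2)/t½ = 2.194e-5 second⁻¹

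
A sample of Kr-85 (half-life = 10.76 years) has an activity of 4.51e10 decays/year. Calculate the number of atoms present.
N = A/λ = 7.001e11 atoms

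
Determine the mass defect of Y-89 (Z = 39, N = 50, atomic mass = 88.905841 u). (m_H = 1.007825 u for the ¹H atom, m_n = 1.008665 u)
Δm = Z·m_H + N·m_n − M = 0.8326 u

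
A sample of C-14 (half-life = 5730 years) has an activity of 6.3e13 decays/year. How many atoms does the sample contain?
N = A/λ = 5.208e17 atoms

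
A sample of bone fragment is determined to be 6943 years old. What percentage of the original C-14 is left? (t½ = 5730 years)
N/N₀ = (1/2)^(t/t½) = 0.4318 = 43.2%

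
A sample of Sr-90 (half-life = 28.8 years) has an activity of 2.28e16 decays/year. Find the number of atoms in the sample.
N = A/λ = 9.473e17 atoms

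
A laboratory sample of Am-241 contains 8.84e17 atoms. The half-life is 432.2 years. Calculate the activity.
A = λN = 1.418e15 decays/year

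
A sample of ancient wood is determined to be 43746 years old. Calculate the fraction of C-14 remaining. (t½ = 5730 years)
N/N₀ = (1/2)^(t/t½) = 0.005032 = 0.503%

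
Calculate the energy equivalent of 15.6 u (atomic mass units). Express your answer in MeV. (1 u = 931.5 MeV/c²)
E = mc² = 14530 MeV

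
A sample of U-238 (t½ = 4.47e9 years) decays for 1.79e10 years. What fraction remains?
N/N₀ = (1/2)^(t/t½) = 0.06231 = 6.23%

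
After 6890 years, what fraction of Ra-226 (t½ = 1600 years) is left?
N/N₀ = (1/2)^(t/t½) = 0.05055 = 5.05%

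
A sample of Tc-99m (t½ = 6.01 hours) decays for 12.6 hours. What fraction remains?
N/N₀ = (1/2)^(t/t½) = 0.2338 = 23.4%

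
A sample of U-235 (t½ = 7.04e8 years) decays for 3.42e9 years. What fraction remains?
N/N₀ = (1/2)^(t/t½) = 0.03448 = 3.45%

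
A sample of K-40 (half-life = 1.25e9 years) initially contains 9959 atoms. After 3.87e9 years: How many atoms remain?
N = N₀(1/2)^(t/t½) = 1165 atoms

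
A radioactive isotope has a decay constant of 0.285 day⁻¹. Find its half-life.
t½ = ln(2)/λ = 2.432 days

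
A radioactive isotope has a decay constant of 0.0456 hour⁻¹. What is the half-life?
t½ = ln(2)/λ = 15.2 hours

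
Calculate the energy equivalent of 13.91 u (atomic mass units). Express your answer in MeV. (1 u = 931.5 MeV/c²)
E = mc² = 12960 MeV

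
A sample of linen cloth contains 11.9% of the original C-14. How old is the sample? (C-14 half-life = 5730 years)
Age = t½ × log₂(1/ratio) = 17600 years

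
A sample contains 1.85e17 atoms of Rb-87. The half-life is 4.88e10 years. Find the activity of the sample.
A = λN = 2.628e6 decays/year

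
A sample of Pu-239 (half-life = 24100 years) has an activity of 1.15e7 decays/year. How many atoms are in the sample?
N = A/λ = 3.998e11 atoms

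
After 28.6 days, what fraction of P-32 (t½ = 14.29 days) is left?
N/N₀ = (1/2)^(t/t½) = 0.2498 = 25%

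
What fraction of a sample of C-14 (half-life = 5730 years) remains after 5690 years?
N/N₀ = (1/2)^(t/t½) = 0.5024 = 50.2%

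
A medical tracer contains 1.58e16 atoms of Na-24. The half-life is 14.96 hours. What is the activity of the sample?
A = λN = 7.321e14 decays/hour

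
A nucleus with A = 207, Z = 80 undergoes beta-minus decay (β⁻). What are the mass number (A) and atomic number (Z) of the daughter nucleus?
Daughter: A = 207, Z = 81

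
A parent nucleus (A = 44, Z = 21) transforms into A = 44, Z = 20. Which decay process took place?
ΔA = 0, ΔZ = -1 ⇒ beta-plus decay (β⁺) or electron capture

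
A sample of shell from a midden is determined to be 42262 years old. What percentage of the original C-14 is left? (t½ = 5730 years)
N/N₀ = (1/2)^(t/t½) = 0.006022 = 0.602%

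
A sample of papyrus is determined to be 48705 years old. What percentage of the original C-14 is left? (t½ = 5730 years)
N/N₀ = (1/2)^(t/t½) = 0.002762 = 0.276%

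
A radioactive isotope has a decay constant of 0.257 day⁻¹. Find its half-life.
t½ = ln(2)/λ = 2.697 days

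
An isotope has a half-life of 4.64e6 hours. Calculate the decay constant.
λ = ln(2)/t½ = 1.494e-7 hour⁻¹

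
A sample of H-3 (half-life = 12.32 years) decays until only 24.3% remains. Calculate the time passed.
t = t½ × log₂(N₀/N) = 25.14 years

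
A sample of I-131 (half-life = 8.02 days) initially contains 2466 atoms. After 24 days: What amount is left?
N = N₀(1/2)^(t/t½) = 309.9 atoms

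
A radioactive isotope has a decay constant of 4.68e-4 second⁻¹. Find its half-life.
t½ = ln(2)/λ = 1481 seconds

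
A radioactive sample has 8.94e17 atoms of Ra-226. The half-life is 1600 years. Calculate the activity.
A = λN = 3.873e14 decays/year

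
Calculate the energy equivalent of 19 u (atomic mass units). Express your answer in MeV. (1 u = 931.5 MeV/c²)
E = mc² = 17700 MeV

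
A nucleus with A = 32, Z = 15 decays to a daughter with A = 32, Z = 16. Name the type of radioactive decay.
ΔA = 0, ΔZ = +1 ⇒ beta-minus decay (β⁻)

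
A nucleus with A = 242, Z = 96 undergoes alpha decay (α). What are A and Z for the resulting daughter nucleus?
Daughter: A = 238, Z = 94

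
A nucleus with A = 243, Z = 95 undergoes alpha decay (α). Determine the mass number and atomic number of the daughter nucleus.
Daughter: A = 239, Z = 93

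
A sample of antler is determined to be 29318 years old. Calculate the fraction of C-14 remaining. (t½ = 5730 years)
N/N₀ = (1/2)^(t/t½) = 0.02882 = 2.88%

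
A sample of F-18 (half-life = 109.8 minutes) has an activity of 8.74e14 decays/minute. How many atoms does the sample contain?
N = A/λ = 1.384e17 atoms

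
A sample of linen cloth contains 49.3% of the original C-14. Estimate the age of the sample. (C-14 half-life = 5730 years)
Age = t½ × log₂(1/ratio) = 5847 years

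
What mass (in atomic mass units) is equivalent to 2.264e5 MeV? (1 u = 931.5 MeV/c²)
m = E/c² = 243 u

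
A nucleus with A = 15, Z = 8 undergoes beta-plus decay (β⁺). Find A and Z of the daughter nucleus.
Daughter: A = 15, Z = 7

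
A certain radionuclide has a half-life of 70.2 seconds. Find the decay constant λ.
λ = ln(2)/t½ = 0.009874 second⁻¹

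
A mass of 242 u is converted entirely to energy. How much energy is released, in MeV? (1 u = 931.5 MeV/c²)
E = mc² = 2.254e5 MeV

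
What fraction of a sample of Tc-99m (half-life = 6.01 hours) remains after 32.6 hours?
N/N₀ = (1/2)^(t/t½) = 0.02329 = 2.33%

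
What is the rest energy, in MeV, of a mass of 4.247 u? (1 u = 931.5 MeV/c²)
E = mc² = 3956 MeV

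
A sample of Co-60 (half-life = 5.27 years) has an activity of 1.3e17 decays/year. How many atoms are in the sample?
N = A/λ = 9.884e17 atoms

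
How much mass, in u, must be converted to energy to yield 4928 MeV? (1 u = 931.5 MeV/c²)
m = E/c² = 5.29 u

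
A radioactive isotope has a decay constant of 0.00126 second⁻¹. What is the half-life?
t½ = ln(2)/λ = 550.1 seconds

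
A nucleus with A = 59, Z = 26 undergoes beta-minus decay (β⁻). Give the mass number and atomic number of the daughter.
Daughter: A = 59, Z = 27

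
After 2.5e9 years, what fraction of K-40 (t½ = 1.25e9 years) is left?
N/N₀ = (1/2)^(t/t½) = 0.25 = 25%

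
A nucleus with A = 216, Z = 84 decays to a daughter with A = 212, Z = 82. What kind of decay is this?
ΔA = -4, ΔZ = -2 ⇒ alpha decay (α)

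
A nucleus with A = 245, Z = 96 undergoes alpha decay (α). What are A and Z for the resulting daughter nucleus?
Daughter: A = 241, Z = 94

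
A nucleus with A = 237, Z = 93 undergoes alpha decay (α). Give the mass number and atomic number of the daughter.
Daughter: A = 233, Z = 91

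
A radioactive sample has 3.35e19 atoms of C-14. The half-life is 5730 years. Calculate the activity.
A = λN = 4.052e15 decays/year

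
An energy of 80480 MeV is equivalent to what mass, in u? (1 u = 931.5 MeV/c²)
m = E/c² = 86.4 u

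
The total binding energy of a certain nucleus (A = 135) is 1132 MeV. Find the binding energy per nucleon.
B.E./A = 1132/135 = 8.385 MeV/nucleon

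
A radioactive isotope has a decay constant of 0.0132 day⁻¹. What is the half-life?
t½ = ln(2)/λ = 52.51 days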